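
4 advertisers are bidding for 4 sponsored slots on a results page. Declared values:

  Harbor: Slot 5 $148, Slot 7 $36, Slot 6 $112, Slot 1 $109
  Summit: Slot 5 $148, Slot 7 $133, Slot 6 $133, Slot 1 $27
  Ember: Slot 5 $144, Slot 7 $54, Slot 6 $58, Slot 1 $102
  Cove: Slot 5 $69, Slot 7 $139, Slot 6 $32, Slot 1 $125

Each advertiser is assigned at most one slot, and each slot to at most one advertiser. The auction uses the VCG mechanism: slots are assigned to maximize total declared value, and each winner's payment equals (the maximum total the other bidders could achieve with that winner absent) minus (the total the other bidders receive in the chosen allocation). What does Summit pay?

Summit pays $3.

Efficient allocation: Harbor→Slot 1 ($109), Summit→Slot 6 ($133), Ember→Slot 5 ($144), Cove→Slot 7 ($139); total welfare W = $525.
Summit receives Slot 6 at value $133, so the others get W − 133 = $392.
Without Summit: best allocation of the remaining 3 bidders over all 4 slots is Harbor→Slot 6 ($112), Ember→Slot 5 ($144), Cove→Slot 7 ($139), total $395.
VCG payment = (others' best without Summit) − (others' welfare with Summit) = 395 − 392 = $3.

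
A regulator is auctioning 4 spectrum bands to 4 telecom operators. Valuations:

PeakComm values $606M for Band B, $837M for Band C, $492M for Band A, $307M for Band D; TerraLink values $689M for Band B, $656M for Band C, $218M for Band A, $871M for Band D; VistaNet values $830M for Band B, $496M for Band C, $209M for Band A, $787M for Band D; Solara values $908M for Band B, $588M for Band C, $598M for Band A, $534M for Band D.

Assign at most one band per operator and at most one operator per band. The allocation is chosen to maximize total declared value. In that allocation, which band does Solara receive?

Solara receives Band A.

Optimal: PeakComm→Band C ($837M), TerraLink→Band D ($871M), VistaNet→Band B ($830M), Solara→Band A ($598M) — total 837+871+830+598 = $3136M.
Column-greedy (each band in turn goes to its best remaining operator) gives $2750M, worse by 386.
Every other assignment is strictly worse.
Solara's own top band is Band B ($908M), but forcing Solara→Band B and reassigning the rest optimally gives only $2843M — worse by 293.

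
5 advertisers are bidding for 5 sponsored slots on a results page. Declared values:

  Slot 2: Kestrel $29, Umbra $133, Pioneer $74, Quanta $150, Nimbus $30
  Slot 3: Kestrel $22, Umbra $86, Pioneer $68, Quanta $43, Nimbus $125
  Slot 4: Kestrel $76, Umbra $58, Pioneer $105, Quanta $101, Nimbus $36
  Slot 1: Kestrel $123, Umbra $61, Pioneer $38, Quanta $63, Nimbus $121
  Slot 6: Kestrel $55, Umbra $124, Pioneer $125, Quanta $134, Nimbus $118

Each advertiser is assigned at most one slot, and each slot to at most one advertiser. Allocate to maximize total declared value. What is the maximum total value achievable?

Optimal: Kestrel→Slot 1 ($123), Umbra→Slot 6 ($124), Pioneer→Slot 4 ($105), Quanta→Slot 2 ($150), Nimbus→Slot 3 ($125) — total 123+124+105+150+125 = $627.
Row-greedy (each advertiser in turn takes its best remaining slot) gives $607, worse by 20.
No other one-to-one assignment exceeds $627.

Max total: $627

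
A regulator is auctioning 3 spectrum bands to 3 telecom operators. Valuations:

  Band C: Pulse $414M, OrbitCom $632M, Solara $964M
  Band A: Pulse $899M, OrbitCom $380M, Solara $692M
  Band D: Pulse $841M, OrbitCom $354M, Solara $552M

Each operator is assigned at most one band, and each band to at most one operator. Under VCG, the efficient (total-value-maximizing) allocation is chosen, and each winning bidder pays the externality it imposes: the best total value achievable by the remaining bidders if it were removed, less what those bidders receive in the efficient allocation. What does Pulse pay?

Efficient allocation: Pulse→Band A ($899M), OrbitCom→Band D ($354M), Solara→Band C ($964M); total welfare W = $2217M.
Pulse receives Band A at value $899M, so the others get W − 899 = $1318M.
Without Pulse: best allocation of the remaining 2 bidders over all 3 bands is OrbitCom→Band A ($380M), Solara→Band C ($964M), total $1344M.
VCG payment = (others' best without Pulse) − (others' welfare with Pulse) = 1344 − 1318 = $26M.

Pulse pays $26M.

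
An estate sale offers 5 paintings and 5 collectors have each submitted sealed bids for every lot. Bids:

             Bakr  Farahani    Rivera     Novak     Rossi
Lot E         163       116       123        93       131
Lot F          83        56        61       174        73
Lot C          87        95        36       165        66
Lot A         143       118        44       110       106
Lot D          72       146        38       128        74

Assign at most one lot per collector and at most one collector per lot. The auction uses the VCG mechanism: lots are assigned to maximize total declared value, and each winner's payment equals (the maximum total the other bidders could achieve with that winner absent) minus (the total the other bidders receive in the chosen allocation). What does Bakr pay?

Bakr pays $40.

Efficient allocation: Bakr→Lot A ($143), Farahani→Lot D ($146), Rivera→Lot E ($123), Novak→Lot F ($174), Rossi→Lot C ($66); total welfare W = $652.
Bakr receives Lot A at value $143, so the others get W − 143 = $509.
Without Bakr: best allocation of the remaining 4 bidders over all 5 lots is Farahani→Lot D ($146), Rivera→Lot E ($123), Novak→Lot F ($174), Rossi→Lot A ($106), total $549.
VCG payment = (others' best without Bakr) − (others' welfare with Bakr) = 549 − 509 = $40.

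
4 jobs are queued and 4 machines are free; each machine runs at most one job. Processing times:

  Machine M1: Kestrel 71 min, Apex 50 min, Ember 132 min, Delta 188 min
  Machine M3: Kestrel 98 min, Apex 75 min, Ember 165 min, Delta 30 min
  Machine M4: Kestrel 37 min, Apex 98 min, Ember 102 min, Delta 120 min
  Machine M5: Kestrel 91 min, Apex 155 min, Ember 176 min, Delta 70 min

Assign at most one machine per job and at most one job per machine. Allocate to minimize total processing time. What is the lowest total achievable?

Optimal: Kestrel→Machine M5 (91 min), Apex→Machine M1 (50 min), Ember→Machine M4 (102 min), Delta→Machine M3 (30 min) — total 91+50+102+30 = 273 min.
Min-entry greedy (repeatedly take the single cheapest remaining cell) gives 293 min, worse by 20.
Swapping Delta↔Ember (Delta→Machine M4 120 min, Ember→Machine M3 165 min) adds 153.
Checked against all permutations: 273 min is optimal.

Minimum total: 273 min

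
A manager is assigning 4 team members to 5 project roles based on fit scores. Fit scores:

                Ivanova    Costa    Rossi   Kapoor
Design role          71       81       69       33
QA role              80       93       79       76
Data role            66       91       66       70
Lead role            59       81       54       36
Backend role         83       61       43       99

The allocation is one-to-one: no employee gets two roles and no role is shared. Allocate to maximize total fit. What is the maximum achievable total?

Treat this as an assignment problem: match each employee to one role.
Optimal: Ivanova→Design role (71 pts), Costa→Data role (91 pts), Rossi→QA role (79 pts), Kapoor→Backend role (99 pts) — total 71+91+79+99 = 340 pts.
Swapping Rossi↔Ivanova (Rossi→Design role 69 pts, Ivanova→QA role 80 pts) loses 1.

Maximum total: 340 pts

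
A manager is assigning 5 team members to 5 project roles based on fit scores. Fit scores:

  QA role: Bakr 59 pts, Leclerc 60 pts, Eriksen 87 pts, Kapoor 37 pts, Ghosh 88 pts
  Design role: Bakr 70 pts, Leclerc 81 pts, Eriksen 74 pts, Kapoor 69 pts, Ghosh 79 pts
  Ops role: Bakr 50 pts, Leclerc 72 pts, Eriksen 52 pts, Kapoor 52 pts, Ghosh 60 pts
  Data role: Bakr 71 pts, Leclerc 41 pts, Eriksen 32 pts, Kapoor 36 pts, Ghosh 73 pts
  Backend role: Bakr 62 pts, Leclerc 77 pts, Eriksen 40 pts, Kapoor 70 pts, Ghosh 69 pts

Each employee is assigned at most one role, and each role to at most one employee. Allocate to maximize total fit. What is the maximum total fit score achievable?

This is the linear assignment problem.
Optimal: Bakr→Data role (71 pts), Leclerc→Ops role (72 pts), Eriksen→QA role (87 pts), Kapoor→Backend role (70 pts), Ghosh→Design role (79 pts) — total 71+72+87+70+79 = 379 pts.
Row-greedy (each employee in turn takes its best remaining role) gives 369 pts, worse by 10.
Next-best assignment: Bakr→Data role, Leclerc→Ops role, Eriksen→Design role, Kapoor→Backend role, Ghosh→QA role = 375 pts.
Every other assignment is strictly worse.

Max total: 379 pts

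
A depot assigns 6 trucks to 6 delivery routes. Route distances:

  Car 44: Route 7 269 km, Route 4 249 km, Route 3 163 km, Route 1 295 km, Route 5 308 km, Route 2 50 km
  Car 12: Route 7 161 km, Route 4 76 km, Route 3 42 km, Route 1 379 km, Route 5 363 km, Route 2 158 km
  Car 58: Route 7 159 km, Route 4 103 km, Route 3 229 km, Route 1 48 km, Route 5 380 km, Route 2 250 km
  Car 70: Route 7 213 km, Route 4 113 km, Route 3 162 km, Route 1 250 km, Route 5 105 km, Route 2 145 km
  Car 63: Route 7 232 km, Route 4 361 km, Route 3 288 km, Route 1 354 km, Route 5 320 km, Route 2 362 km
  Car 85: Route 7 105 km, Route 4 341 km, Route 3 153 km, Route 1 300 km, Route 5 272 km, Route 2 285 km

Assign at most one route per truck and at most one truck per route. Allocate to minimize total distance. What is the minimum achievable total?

Optimal: Car 44→Route 2 (50 km), Car 12→Route 4 (76 km), Car 58→Route 1 (48 km), Car 70→Route 5 (105 km), Car 63→Route 7 (232 km), Car 85→Route 3 (153 km) — total 50+76+48+105+232+153 = 664 km.
Row-greedy (each truck in turn takes its cheapest remaining route) gives 818 km, worse by 154.
Next-best assignment: Car 44→Route 2, Car 12→Route 4, Car 58→Route 1, Car 70→Route 5, Car 63→Route 3, Car 85→Route 7 = 672 km.
Swapping Car 58↔Car 70 (Car 58→Route 5 380 km, Car 70→Route 1 250 km) adds 477.
No other one-to-one assignment undercuts 664 km.

Minimum total: 664 km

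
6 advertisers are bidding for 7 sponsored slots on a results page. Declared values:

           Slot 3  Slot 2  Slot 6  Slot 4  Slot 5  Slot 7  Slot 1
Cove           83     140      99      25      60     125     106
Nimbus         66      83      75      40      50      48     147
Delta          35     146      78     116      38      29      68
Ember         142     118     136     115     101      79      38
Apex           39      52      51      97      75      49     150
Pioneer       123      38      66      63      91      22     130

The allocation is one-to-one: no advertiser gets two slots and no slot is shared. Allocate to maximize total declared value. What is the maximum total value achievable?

Treat this as an assignment problem: match each advertiser to one slot.
Optimal: Cove→Slot 7 ($125), Nimbus→Slot 1 ($147), Delta→Slot 2 ($146), Ember→Slot 6 ($136), Apex→Slot 4 ($97), Pioneer→Slot 3 ($123) — total 125+147+146+136+97+123 = $774.
Max-entry greedy (repeatedly take the single best remaining cell) gives $729, worse by 45.
Swapping Delta↔Cove (Delta→Slot 7 $29, Cove→Slot 2 $140) loses 102.

Maximum total: $774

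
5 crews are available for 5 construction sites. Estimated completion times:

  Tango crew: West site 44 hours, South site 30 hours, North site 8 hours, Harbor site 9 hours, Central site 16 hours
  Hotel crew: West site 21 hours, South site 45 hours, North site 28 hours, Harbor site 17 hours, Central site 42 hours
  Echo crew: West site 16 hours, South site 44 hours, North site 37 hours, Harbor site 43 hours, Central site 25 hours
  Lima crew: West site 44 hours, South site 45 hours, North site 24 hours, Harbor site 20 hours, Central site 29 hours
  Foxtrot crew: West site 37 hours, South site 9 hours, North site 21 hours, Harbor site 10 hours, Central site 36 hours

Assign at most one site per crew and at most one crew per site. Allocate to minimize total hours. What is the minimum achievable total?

Optimal: Tango crew→North site (8 hours), Hotel crew→Harbor site (17 hours), Echo crew→West site (16 hours), Lima crew→Central site (29 hours), Foxtrot crew→South site (9 hours) — total 8+17+16+29+9 = 79 hours.
Next-best assignment: Tango crew→Central site, Hotel crew→Harbor site, Echo crew→West site, Lima crew→North site, Foxtrot crew→South site = 82 hours.
Swapping Tango crew↔Foxtrot crew (Tango crew→South site 30 hours, Foxtrot crew→North site 21 hours) adds 34.
No other one-to-one assignment undercuts 79 hours.

Min total: 79 hours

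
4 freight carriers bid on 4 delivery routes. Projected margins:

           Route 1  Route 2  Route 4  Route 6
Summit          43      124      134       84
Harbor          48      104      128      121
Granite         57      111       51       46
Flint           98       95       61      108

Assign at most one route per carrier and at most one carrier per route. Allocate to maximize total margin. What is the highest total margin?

This is a one-to-one assignment (maximum-weight bipartite matching).
Optimal: Summit→Route 4 ($134k), Harbor→Route 6 ($121k), Granite→Route 2 ($111k), Flint→Route 1 ($98k) — total 134+121+111+98 = $464k.
Column-greedy (each route in turn goes to its best remaining carrier) gives $396k, worse by 68.
Next-best assignment: Summit→Route 6, Harbor→Route 4, Granite→Route 2, Flint→Route 1 = $421k.

Maximum total: $464k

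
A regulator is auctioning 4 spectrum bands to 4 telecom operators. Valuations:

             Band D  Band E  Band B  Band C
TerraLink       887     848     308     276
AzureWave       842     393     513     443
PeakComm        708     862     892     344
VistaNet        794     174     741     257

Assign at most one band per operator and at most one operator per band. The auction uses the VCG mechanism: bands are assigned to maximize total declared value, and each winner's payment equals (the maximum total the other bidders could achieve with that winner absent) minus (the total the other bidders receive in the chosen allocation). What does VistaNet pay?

Efficient allocation: TerraLink→Band E ($848M), AzureWave→Band C ($443M), PeakComm→Band B ($892M), VistaNet→Band D ($794M); total welfare W = $2977M.
VistaNet receives Band D at value $794M, so the others get W − 794 = $2183M.
Without VistaNet: best allocation of the remaining 3 bidders over all 4 bands is TerraLink→Band E ($848M), AzureWave→Band D ($842M), PeakComm→Band B ($892M), total $2582M.
VCG payment = (others' best without VistaNet) − (others' welfare with VistaNet) = 2582 − 2183 = $399M.

VistaNet pays $399M.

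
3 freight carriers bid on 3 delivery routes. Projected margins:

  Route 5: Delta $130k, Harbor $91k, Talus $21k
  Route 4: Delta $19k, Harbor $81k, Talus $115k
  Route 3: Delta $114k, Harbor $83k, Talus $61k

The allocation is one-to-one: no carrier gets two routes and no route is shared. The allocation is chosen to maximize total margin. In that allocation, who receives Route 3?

Optimal: Delta→Route 5 ($130k), Harbor→Route 3 ($83k), Talus→Route 4 ($115k) — total 130+83+115 = $328k.
Swapping Delta↔Harbor (Delta→Route 3 $114k, Harbor→Route 5 $91k) loses 8.
Harbor's own top route is Route 5 ($91k), but forcing Harbor→Route 5 and reassigning the rest optimally gives only $320k — worse by 8.

Harbor receives Route 3.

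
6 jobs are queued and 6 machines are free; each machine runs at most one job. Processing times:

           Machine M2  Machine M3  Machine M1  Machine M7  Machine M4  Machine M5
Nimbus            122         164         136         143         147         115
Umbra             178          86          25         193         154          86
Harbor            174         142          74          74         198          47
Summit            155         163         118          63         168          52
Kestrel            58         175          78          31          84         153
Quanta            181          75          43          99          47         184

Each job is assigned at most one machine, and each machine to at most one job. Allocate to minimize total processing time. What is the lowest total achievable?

Optimal: Nimbus→Machine M3 (164 min), Umbra→Machine M1 (25 min), Harbor→Machine M5 (47 min), Summit→Machine M7 (63 min), Kestrel→Machine M2 (58 min), Quanta→Machine M4 (47 min) — total 164+25+47+63+58+47 = 404 min.
Next-best assignment: Nimbus→Machine M2, Umbra→Machine M3, Harbor→Machine M1, Summit→Machine M5, Kestrel→Machine M7, Quanta→Machine M4 = 412 min.
Checked against all permutations: 404 min is optimal.

Min total: 404 min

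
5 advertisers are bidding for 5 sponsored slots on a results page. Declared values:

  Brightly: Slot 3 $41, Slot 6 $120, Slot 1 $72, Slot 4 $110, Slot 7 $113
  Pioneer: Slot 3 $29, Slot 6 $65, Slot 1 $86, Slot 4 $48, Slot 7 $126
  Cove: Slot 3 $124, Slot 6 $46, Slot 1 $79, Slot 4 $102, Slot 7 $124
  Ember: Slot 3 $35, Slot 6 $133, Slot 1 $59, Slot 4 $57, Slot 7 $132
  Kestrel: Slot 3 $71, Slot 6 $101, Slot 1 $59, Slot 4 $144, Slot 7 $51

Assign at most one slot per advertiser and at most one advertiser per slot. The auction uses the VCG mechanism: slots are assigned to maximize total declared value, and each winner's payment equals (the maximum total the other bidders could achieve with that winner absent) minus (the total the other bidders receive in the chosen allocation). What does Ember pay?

Ember pays $40.

Efficient allocation: Brightly→Slot 6 ($120), Pioneer→Slot 1 ($86), Cove→Slot 3 ($124), Ember→Slot 7 ($132), Kestrel→Slot 4 ($144); total welfare W = $606.
Ember receives Slot 7 at value $132, so the others get W − 132 = $474.
Without Ember: best allocation of the remaining 4 bidders over all 5 slots is Brightly→Slot 6 ($120), Pioneer→Slot 7 ($126), Cove→Slot 3 ($124), Kestrel→Slot 4 ($144), total $514.
VCG payment = (others' best without Ember) − (others' welfare with Ember) = 514 − 474 = $40.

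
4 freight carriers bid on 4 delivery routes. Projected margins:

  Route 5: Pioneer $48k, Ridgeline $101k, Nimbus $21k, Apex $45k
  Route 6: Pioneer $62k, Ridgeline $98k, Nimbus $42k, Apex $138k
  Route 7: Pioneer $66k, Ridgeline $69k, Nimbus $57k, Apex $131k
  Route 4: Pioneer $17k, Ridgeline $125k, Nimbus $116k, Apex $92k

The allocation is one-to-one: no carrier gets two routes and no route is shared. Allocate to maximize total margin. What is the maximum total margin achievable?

Maximum total: $421k

Optimal: Pioneer→Route 7 ($66k), Ridgeline→Route 5 ($101k), Nimbus→Route 4 ($116k), Apex→Route 6 ($138k) — total 66+101+116+138 = $421k.
Max-entry greedy (repeatedly take the single best remaining cell) gives $350k, worse by 71.
Next-best assignment: Pioneer→Route 6, Ridgeline→Route 5, Nimbus→Route 4, Apex→Route 7 = $410k.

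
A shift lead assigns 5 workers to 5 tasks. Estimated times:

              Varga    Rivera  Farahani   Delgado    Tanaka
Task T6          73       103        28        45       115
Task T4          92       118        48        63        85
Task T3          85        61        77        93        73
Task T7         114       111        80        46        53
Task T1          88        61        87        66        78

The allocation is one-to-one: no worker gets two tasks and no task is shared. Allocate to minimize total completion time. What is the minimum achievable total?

Minimum total: 290 min

This is the linear assignment problem.
Optimal: Varga→Task T3 (85 min), Rivera→Task T1 (61 min), Farahani→Task T6 (28 min), Delgado→Task T4 (63 min), Tanaka→Task T7 (53 min) — total 85+61+28+63+53 = 290 min.
Column-greedy (each task in turn goes to its cheapest remaining worker) gives 293 min, worse by 3.
Next-best assignment: Varga→Task T3, Rivera→Task T1, Farahani→Task T4, Delgado→Task T6, Tanaka→Task T7 = 292 min.
No other one-to-one assignment undercuts 290 min.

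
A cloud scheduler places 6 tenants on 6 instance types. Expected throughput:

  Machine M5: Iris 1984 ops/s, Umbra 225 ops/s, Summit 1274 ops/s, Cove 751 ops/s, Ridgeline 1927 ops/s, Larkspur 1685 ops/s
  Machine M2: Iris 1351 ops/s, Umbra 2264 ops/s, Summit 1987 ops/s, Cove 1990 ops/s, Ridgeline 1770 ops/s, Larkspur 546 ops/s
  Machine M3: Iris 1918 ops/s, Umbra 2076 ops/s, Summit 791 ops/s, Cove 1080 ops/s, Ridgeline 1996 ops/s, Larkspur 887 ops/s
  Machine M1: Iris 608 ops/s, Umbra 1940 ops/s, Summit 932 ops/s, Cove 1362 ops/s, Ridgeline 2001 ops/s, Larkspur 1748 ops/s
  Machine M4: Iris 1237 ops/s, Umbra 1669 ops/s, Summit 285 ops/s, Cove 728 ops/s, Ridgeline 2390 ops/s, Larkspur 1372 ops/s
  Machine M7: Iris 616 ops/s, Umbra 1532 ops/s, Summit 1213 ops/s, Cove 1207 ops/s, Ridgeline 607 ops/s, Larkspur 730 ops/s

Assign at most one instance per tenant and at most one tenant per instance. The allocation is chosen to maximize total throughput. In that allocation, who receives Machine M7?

Summit receives Machine M7.

This is the linear assignment problem.
Optimal: Iris→Machine M5 (1984 ops/s), Umbra→Machine M3 (2076 ops/s), Summit→Machine M7 (1213 ops/s), Cove→Machine M2 (1990 ops/s), Ridgeline→Machine M4 (2390 ops/s), Larkspur→Machine M1 (1748 ops/s) — total 1984+2076+1213+1990+2390+1748 = 11401 ops/s.
Max-entry greedy (repeatedly take the single best remaining cell) gives 10679 ops/s, worse by 722.
No other one-to-one assignment exceeds 11401 ops/s.
Summit's own top instance is Machine M2 (1987 ops/s), but forcing Summit→Machine M2 and reassigning the rest optimally gives only 11392 ops/s — worse by 9.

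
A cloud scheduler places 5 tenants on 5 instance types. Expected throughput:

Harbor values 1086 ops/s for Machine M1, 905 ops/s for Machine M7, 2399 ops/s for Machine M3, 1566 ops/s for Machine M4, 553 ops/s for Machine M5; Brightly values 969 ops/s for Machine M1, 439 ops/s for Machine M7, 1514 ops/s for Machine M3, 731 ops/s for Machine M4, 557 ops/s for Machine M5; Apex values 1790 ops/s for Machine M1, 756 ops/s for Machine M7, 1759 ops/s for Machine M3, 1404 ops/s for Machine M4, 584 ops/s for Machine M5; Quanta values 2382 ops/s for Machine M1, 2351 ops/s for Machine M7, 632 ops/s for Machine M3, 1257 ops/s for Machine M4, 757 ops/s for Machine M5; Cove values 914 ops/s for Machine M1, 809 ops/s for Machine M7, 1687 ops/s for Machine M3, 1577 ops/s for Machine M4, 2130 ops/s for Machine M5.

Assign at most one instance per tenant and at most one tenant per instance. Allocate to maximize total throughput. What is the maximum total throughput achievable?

Max total: 9401 ops/s

This is the linear assignment problem.
Optimal: Harbor→Machine M3 (2399 ops/s), Brightly→Machine M4 (731 ops/s), Apex→Machine M1 (1790 ops/s), Quanta→Machine M7 (2351 ops/s), Cove→Machine M5 (2130 ops/s) — total 2399+731+1790+2351+2130 = 9401 ops/s.
Column-greedy (each instance in turn goes to its best remaining tenant) gives 7180 ops/s, worse by 2221.
Next-best assignment: Harbor→Machine M4, Brightly→Machine M3, Apex→Machine M1, Quanta→Machine M7, Cove→Machine M5 = 9351 ops/s.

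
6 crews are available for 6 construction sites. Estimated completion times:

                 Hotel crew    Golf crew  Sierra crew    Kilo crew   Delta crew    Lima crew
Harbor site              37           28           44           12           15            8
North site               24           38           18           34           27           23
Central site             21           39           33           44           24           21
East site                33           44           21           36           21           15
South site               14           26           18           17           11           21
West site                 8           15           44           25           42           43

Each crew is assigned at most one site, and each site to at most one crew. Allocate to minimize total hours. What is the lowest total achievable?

Min total: 92 hours

Optimal: Hotel crew→Central site (21 hours), Golf crew→West site (15 hours), Sierra crew→North site (18 hours), Kilo crew→Harbor site (12 hours), Delta crew→South site (11 hours), Lima crew→East site (15 hours) — total 21+15+18+12+11+15 = 92 hours.
Column-greedy (each site in turn goes to its cheapest remaining crew) gives 100 hours, worse by 8.
Next-best assignment: Hotel crew→South site, Golf crew→West site, Sierra crew→North site, Kilo crew→Harbor site, Delta crew→Central site, Lima crew→East site = 98 hours.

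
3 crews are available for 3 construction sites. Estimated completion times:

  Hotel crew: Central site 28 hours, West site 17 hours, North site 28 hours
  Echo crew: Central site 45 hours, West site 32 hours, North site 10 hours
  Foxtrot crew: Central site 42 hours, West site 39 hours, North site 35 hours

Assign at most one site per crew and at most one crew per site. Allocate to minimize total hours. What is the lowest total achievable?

Minimum total: 69 hours

Optimal: Hotel crew→West site (17 hours), Echo crew→North site (10 hours), Foxtrot crew→Central site (42 hours) — total 17+10+42 = 69 hours.
Column-greedy (each site in turn goes to its cheapest remaining crew) gives 95 hours, worse by 26.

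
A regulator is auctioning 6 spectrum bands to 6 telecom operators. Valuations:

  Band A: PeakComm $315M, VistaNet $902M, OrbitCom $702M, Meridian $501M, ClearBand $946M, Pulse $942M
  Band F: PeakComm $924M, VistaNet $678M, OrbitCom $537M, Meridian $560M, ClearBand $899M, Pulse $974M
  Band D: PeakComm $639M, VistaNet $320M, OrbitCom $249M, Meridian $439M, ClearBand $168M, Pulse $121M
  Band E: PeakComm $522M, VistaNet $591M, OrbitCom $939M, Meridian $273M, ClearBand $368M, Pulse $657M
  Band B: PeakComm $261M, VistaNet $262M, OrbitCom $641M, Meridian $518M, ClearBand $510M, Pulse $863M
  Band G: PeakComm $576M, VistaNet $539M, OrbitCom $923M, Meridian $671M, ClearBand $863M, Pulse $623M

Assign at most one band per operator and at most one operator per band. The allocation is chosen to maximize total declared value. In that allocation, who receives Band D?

Meridian receives Band D.

Optimal: PeakComm→Band F ($924M), VistaNet→Band A ($902M), OrbitCom→Band E ($939M), Meridian→Band D ($439M), ClearBand→Band G ($863M), Pulse→Band B ($863M) — total 924+902+939+439+863+863 = $4930M.
Max-entry greedy (repeatedly take the single best remaining cell) gives $4431M, worse by 499.
Next-best assignment: PeakComm→Band D, VistaNet→Band A, OrbitCom→Band E, Meridian→Band G, ClearBand→Band F, Pulse→Band B = $4913M.
Meridian's own top band is Band G ($671M), but forcing Meridian→Band G and reassigning the rest optimally gives only $4913M — worse by 17.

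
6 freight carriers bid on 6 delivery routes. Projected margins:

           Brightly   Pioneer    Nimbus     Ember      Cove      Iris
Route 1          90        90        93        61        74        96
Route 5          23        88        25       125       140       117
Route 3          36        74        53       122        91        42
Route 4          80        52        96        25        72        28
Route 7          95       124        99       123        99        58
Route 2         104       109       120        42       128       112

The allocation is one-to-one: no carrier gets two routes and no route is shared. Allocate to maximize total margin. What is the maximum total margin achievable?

This is a one-to-one assignment (maximum-weight bipartite matching).
Optimal: Brightly→Route 1 ($90k), Pioneer→Route 7 ($124k), Nimbus→Route 4 ($96k), Ember→Route 3 ($122k), Cove→Route 5 ($140k), Iris→Route 2 ($112k) — total 90+124+96+122+140+112 = $684k.
No other one-to-one assignment exceeds $684k.

Maximum total: $684k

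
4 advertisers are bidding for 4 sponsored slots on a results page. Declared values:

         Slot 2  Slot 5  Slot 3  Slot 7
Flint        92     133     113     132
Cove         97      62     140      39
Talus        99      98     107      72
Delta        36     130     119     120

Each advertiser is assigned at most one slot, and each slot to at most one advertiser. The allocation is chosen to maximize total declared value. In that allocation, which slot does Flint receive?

Flint receives Slot 7.

Optimal: Flint→Slot 7 ($132), Cove→Slot 3 ($140), Talus→Slot 2 ($99), Delta→Slot 5 ($130) — total 132+140+99+130 = $501.
Max-entry greedy (repeatedly take the single best remaining cell) gives $492, worse by 9.
Next-best assignment: Flint→Slot 5, Cove→Slot 3, Talus→Slot 2, Delta→Slot 7 = $492.
Flint's own top slot is Slot 5 ($133), but forcing Flint→Slot 5 and reassigning the rest optimally gives only $492 — worse by 9.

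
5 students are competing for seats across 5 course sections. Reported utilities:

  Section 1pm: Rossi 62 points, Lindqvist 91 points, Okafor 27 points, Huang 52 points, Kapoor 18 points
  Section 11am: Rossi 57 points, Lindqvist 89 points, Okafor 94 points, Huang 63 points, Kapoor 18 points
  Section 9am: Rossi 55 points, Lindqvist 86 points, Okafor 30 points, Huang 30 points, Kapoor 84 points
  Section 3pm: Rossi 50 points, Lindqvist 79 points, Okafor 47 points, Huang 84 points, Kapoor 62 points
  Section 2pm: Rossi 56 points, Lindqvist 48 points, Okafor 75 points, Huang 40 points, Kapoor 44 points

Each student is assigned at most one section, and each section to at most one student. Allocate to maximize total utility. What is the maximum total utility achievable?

Maximum total: 409 points

Optimal: Rossi→Section 2pm (56 points), Lindqvist→Section 1pm (91 points), Okafor→Section 11am (94 points), Huang→Section 3pm (84 points), Kapoor→Section 9am (84 points) — total 56+91+94+84+84 = 409 points.
Row-greedy (each student in turn takes its best remaining section) gives 394 points, worse by 15.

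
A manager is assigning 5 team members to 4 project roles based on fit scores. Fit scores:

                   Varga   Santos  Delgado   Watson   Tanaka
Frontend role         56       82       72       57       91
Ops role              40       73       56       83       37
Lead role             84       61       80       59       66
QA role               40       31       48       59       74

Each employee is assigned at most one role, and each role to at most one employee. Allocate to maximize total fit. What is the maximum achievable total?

This is the linear assignment problem.
Optimal: Santos→Frontend role (82 pts), Watson→Ops role (83 pts), Varga→Lead role (84 pts), Tanaka→QA role (74 pts) — total 82+83+84+74 = 323 pts.
Max-entry greedy (repeatedly take the single best remaining cell) gives 306 pts, worse by 17.
Next-best assignment: Santos→Frontend role, Watson→Ops role, Delgado→Lead role, Tanaka→QA role = 319 pts.
Checked against all permutations: 323 pts is optimal.

Max total: 323 pts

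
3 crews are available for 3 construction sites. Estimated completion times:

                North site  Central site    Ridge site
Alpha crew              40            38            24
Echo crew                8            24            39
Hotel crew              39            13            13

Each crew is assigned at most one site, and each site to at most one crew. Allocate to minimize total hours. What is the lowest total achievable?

Minimum total: 45 hours

Optimal: Alpha crew→Ridge site (24 hours), Echo crew→North site (8 hours), Hotel crew→Central site (13 hours) — total 24+8+13 = 45 hours.
Every other assignment is strictly worse.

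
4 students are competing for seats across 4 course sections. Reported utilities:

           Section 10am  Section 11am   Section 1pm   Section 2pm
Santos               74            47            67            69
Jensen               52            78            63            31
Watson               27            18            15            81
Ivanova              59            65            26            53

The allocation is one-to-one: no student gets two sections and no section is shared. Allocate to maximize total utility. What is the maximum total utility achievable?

Max total: 285 points

This is a one-to-one assignment (maximum-weight bipartite matching).
Optimal: Santos→Section 1pm (67 points), Jensen→Section 11am (78 points), Watson→Section 2pm (81 points), Ivanova→Section 10am (59 points) — total 67+78+81+59 = 285 points.
Column-greedy (each section in turn goes to its best remaining student) gives 259 points, worse by 26.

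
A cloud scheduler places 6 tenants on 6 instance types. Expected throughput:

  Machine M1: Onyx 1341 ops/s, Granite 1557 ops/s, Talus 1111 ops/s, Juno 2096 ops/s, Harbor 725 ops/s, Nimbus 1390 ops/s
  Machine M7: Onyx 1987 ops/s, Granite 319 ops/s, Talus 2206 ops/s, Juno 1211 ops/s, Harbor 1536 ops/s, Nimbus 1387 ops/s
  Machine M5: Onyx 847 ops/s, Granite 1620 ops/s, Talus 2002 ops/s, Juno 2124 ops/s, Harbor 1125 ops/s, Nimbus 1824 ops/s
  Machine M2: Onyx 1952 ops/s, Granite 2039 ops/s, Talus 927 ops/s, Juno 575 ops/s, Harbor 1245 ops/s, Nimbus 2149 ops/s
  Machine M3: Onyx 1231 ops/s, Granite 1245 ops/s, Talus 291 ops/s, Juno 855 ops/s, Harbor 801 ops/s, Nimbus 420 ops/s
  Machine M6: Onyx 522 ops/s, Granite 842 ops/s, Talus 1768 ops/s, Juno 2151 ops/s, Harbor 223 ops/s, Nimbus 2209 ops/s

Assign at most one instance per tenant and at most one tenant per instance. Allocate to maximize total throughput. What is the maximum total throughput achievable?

Optimal: Onyx→Machine M7 (1987 ops/s), Granite→Machine M2 (2039 ops/s), Talus→Machine M5 (2002 ops/s), Juno→Machine M1 (2096 ops/s), Harbor→Machine M3 (801 ops/s), Nimbus→Machine M6 (2209 ops/s) — total 1987+2039+2002+2096+801+2209 = 11134 ops/s.

Max total: 11134 ops/s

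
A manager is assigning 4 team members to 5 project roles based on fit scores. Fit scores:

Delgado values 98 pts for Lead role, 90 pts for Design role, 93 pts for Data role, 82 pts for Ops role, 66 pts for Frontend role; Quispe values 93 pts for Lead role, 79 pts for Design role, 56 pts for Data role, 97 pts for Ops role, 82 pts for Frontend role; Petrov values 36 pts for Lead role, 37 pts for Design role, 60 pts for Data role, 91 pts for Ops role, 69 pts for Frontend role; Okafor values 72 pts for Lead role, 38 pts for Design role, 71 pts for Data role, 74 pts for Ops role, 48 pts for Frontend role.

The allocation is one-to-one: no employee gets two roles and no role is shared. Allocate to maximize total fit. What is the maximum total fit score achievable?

Optimal: Delgado→Design role (90 pts), Quispe→Lead role (93 pts), Petrov→Ops role (91 pts), Okafor→Data role (71 pts) — total 90+93+91+71 = 345 pts.
Max-entry greedy (repeatedly take the single best remaining cell) gives 335 pts, worse by 10.

Max total: 345 pts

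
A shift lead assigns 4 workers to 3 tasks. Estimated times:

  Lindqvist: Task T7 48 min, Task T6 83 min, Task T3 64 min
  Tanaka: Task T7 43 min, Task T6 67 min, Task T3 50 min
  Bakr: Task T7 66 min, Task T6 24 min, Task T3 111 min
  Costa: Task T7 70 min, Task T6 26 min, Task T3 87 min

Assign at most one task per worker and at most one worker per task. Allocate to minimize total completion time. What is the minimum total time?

Minimum total: 122 min

Treat this as an assignment problem: match each worker to one task.
Optimal: Lindqvist→Task T7 (48 min), Bakr→Task T6 (24 min), Tanaka→Task T3 (50 min) — total 48+24+50 = 122 min.
No other one-to-one assignment undercuts 122 min.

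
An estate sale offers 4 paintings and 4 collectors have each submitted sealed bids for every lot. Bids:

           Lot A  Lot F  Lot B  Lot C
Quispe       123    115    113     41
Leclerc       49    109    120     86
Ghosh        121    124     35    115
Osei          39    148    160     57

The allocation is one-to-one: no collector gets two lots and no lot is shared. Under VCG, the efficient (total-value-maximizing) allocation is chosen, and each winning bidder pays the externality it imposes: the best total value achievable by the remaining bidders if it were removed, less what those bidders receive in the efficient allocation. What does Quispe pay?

Quispe pays $6.

Efficient allocation: Quispe→Lot A ($123), Leclerc→Lot F ($109), Ghosh→Lot C ($115), Osei→Lot B ($160); total welfare W = $507.
Quispe receives Lot A at value $123, so the others get W − 123 = $384.
Without Quispe: best allocation of the remaining 3 bidders over all 4 lots is Leclerc→Lot F ($109), Ghosh→Lot A ($121), Osei→Lot B ($160), total $390.
VCG payment = (others' best without Quispe) − (others' welfare with Quispe) = 390 − 384 = $6.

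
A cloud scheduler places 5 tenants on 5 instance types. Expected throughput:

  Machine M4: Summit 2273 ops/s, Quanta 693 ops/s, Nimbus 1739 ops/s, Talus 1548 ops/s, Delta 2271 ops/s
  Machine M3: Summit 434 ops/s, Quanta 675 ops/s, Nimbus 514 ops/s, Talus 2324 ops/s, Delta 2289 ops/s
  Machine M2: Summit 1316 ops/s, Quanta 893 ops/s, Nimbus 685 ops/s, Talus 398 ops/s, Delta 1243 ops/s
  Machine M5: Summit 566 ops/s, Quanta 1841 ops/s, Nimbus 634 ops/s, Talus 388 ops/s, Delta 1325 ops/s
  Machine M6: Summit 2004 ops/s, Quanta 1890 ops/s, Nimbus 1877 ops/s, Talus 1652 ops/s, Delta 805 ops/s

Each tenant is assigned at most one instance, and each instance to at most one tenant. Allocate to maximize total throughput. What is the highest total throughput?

Maximum total: 9629 ops/s

Optimal: Summit→Machine M2 (1316 ops/s), Quanta→Machine M5 (1841 ops/s), Nimbus→Machine M6 (1877 ops/s), Talus→Machine M3 (2324 ops/s), Delta→Machine M4 (2271 ops/s) — total 1316+1841+1877+2324+2271 = 9629 ops/s.
Row-greedy (each tenant in turn takes its best remaining instance) gives 8497 ops/s, worse by 1132.
Swapping Talus↔Quanta (Talus→Machine M5 388 ops/s, Quanta→Machine M3 675 ops/s) loses 3102.
Every other assignment is strictly worse.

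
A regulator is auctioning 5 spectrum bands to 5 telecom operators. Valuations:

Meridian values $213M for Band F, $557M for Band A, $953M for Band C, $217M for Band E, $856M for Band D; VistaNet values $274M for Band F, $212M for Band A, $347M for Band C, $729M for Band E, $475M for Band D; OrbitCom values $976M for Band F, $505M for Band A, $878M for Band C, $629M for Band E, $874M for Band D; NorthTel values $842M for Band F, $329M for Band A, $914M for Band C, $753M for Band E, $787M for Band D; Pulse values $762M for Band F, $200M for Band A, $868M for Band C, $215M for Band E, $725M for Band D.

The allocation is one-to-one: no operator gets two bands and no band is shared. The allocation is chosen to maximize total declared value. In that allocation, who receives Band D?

Optimal: Meridian→Band A ($557M), VistaNet→Band E ($729M), OrbitCom→Band F ($976M), NorthTel→Band D ($787M), Pulse→Band C ($868M) — total 557+729+976+787+868 = $3917M.
Next-best assignment: Meridian→Band A, VistaNet→Band E, OrbitCom→Band F, NorthTel→Band C, Pulse→Band D = $3901M.
Every other assignment is strictly worse.
NorthTel's own top band is Band C ($914M), but forcing NorthTel→Band C and reassigning the rest optimally gives only $3901M — worse by 16.

NorthTel receives Band D.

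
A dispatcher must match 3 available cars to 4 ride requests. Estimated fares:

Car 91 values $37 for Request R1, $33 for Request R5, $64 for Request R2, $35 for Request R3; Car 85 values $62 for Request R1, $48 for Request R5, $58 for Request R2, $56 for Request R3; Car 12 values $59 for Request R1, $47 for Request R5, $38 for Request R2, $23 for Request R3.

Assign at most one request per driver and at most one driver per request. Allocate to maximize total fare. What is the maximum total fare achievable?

Max total: $179

Optimal: Car 91→Request R2 ($64), Car 85→Request R3 ($56), Car 12→Request R1 ($59) — total 64+56+59 = $179.
Max-entry greedy (repeatedly take the single best remaining cell) gives $173, worse by 6.
Checked against all permutations: $179 is optimal.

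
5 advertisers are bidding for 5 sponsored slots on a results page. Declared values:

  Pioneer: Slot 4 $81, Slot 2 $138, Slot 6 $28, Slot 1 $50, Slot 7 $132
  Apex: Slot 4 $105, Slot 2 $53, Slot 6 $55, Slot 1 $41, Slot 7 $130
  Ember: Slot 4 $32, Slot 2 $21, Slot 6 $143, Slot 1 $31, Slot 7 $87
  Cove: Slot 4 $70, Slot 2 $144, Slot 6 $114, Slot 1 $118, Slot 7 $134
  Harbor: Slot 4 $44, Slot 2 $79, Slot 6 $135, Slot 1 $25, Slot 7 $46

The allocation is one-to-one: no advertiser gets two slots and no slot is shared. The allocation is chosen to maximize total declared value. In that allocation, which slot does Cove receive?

Optimal: Pioneer→Slot 2 ($138), Apex→Slot 4 ($105), Ember→Slot 7 ($87), Cove→Slot 1 ($118), Harbor→Slot 6 ($135) — total 138+105+87+118+135 = $583.
Cove's own top slot is Slot 2 ($144), but forcing Cove→Slot 2 and reassigning the rest optimally gives only $549 — worse by 34.

Cove receives Slot 1.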